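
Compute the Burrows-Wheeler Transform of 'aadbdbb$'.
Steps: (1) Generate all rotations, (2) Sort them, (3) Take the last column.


Rotations (sorted):
  0: $aadbdbb -> last char: b
  1: aadbdbb$ -> last char: $
  2: adbdbb$a -> last char: a
  3: b$aadbdb -> last char: b
  4: bb$aadbd -> last char: d
  5: bdbb$aad -> last char: d
  6: dbb$aadb -> last char: b
  7: dbdbb$aa -> last char: a


BWT = b$abddba


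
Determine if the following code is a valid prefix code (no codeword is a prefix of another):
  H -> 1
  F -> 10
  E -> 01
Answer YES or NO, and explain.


Checking each pair (does one codeword prefix another?):
  H='1' vs F='10': prefix -- VIOLATION

NO -- this is NOT a valid prefix code. H (1) is a prefix of F (10).


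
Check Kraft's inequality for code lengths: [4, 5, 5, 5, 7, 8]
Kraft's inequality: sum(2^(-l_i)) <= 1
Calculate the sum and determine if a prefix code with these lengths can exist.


Sum = 2^(-4) + 2^(-5) + 2^(-5) + 2^(-5) + 2^(-7) + 2^(-8)
    = 0.0625 + 0.03125 + 0.03125 + 0.03125 + 0.0078125 + 0.00390625
    = 43/256 = 0.16796875
Since 0.16796875 <= 1, Kraft's inequality IS satisfied.
A prefix code with these lengths CAN exist.

Kraft sum = 0.16796875. Satisfied.


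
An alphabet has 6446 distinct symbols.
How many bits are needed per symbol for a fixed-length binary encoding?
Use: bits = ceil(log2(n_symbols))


log2(6446) = 12.6542
Bracket: 2^12 = 4096 < 6446 <= 2^13 = 8192
So ceil(log2(6446)) = 13

bits = ceil(log2(6446)) = ceil(12.6542) = 13 bits


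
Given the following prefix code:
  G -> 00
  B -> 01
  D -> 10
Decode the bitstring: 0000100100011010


Decoding step by step:
Bits 00 -> G
Bits 00 -> G
Bits 10 -> D
Bits 01 -> B
Bits 00 -> G
Bits 01 -> B
Bits 10 -> D
Bits 10 -> D


Decoded message: GGDBGBDD


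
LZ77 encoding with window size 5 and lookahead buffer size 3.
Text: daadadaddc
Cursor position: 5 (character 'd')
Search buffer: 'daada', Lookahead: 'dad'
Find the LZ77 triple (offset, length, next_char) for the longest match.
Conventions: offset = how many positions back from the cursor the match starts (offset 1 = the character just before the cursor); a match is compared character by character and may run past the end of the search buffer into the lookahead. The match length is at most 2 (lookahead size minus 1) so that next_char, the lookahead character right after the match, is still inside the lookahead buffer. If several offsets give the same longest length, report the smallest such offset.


Try each offset into the search buffer:
  offset=1 (pos 4, char 'a'): match length 0
  offset=2 (pos 3, char 'd'): match length 2
  offset=3 (pos 2, char 'a'): match length 0
  offset=4 (pos 1, char 'a'): match length 0
  offset=5 (pos 0, char 'd'): match length 2
Longest match has length 2, found at offsets 2, 5; take the smallest, offset 2.
next_char = character at position 5 + 2 = 7 -> 'd'

Best match: offset=2, length=2 (matching 'da' starting at position 3)
LZ77 triple: (2, 2, 'd')


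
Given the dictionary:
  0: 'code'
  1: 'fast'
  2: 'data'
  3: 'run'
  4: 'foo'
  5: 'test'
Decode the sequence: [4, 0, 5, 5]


Look up each index in the dictionary:
  4 -> 'foo'
  0 -> 'code'
  5 -> 'test'
  5 -> 'test'

Decoded: "foo code test test"


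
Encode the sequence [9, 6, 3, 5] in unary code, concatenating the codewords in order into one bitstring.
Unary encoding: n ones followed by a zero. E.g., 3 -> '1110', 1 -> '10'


Encode each number as n ones followed by a terminating 0:
  9 -> 1111111110 (10 bits)
  6 -> 1111110 (7 bits)
  3 -> 1110 (4 bits)
  5 -> 111110 (6 bits)
Total length = 10 + 7 + 4 + 6 = 27 bits.

Unary([9, 6, 3, 5]) = 111111111011111101110111110 (27 bits)


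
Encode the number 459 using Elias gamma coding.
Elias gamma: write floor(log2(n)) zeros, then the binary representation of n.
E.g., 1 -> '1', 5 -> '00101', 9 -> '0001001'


num_bits = floor(log2(459)) + 1 = 9
leading_zeros = num_bits - 1 = 8
binary(459) = 111001011

Elias gamma(459) = '00000000' + '111001011' = 00000000111001011 (17 bits)


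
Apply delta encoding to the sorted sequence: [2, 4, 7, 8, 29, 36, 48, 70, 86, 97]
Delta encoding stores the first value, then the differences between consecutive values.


First value: 2
Deltas:
  4 - 2 = 2
  7 - 4 = 3
  8 - 7 = 1
  29 - 8 = 21
  36 - 29 = 7
  48 - 36 = 12
  70 - 48 = 22
  86 - 70 = 16
  97 - 86 = 11


Delta encoded: [2, 2, 3, 1, 21, 7, 12, 22, 16, 11]


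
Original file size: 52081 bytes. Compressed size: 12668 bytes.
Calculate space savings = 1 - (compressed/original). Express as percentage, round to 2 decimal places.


ratio = compressed/original = 12668/52081 = 0.243236
savings = 1 - ratio = 1 - 0.243236 = 0.756764
as a percentage: 0.756764 * 100 = 75.68%

Space savings = 1 - 12668/52081 = 75.68%


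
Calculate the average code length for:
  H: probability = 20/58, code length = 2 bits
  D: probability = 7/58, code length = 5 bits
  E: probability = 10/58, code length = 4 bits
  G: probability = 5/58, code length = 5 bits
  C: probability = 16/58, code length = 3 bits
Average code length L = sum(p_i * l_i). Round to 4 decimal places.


Weighted contributions p_i * l_i:
  H: (20/58) * 2 = 40/58
  D: (7/58) * 5 = 35/58
  E: (10/58) * 4 = 40/58
  G: (5/58) * 5 = 25/58
  C: (16/58) * 3 = 48/58
Sum = (40 + 35 + 40 + 25 + 48)/58 = 188/58

L = 188/58 = 3.2414 bits/symbol


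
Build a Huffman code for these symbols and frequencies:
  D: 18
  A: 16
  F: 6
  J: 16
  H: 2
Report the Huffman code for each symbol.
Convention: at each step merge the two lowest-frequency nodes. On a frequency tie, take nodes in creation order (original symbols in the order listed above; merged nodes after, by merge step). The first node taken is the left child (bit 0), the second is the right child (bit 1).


Huffman tree construction:
Step 1: Merge H(2) + F(6) = 8
Step 2: Merge (H+F)(8) + A(16) = 24
Step 3: Merge J(16) + D(18) = 34
Step 4: Merge ((H+F)+A)(24) + (J+D)(34) = 58
Read each symbol's code off the tree from the root (left child = 0, right child = 1).

Codes:
  D: 11 (length 2)
  A: 01 (length 2)
  F: 001 (length 3)
  J: 10 (length 2)
  H: 000 (length 3)
Average code length: 124/58 = 2.1379 bits/symbol


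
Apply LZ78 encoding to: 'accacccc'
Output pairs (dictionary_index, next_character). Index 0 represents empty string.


LZ78 encoding steps:
Dictionary: {0: ''}
Step 1: w='' (idx 0), next='a' -> output (0, 'a'), add 'a' as idx 1
Step 2: w='' (idx 0), next='c' -> output (0, 'c'), add 'c' as idx 2
Step 3: w='c' (idx 2), next='a' -> output (2, 'a'), add 'ca' as idx 3
Step 4: w='c' (idx 2), next='c' -> output (2, 'c'), add 'cc' as idx 4
Step 5: w='cc' (idx 4), end of input -> output (4, '')


Encoded: [(0, 'a'), (0, 'c'), (2, 'a'), (2, 'c'), (4, '')]


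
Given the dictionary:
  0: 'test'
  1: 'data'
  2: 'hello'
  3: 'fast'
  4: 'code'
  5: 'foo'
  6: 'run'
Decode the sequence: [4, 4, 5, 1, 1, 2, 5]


Look up each index in the dictionary:
  4 -> 'code'
  4 -> 'code'
  5 -> 'foo'
  1 -> 'data'
  1 -> 'data'
  2 -> 'hello'
  5 -> 'foo'

Decoded: "code code foo data data hello foo"


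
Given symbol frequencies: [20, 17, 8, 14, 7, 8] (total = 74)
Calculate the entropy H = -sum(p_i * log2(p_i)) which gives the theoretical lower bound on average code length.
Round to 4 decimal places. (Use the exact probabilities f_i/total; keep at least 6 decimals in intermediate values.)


Per-symbol terms -p_i * log2(p_i) with p_i = f_i/74:
  p = 20/74 = 0.270270: log2(p) = -1.887525, -p*log2(p) = 0.510142
  p = 17/74 = 0.229730: log2(p) = -2.121991, -p*log2(p) = 0.487484
  p = 8/74 = 0.108108: log2(p) = -3.209453, -p*log2(p) = 0.346968
  p = 14/74 = 0.189189: log2(p) = -2.402098, -p*log2(p) = 0.454451
  p = 7/74 = 0.094595: log2(p) = -3.402098, -p*log2(p) = 0.321820
  p = 8/74 = 0.108108: log2(p) = -3.209453, -p*log2(p) = 0.346968
H = 0.510142 + 0.487484 + 0.346968 + 0.454451 + 0.321820 + 0.346968 = 2.467833

H = 2.4678 bits/symbol


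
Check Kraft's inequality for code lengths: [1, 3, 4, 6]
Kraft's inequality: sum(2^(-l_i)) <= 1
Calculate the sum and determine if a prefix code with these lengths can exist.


Sum = 2^(-1) + 2^(-3) + 2^(-4) + 2^(-6)
    = 0.5 + 0.125 + 0.0625 + 0.015625
    = 45/64 = 0.703125
Since 0.703125 <= 1, Kraft's inequality IS satisfied.
A prefix code with these lengths CAN exist.

Kraft sum = 0.703125. Satisfied.


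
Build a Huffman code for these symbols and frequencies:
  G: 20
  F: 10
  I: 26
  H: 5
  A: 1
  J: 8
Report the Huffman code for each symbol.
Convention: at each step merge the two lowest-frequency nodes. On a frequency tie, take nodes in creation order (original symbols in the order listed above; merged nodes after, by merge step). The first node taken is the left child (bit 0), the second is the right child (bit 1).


Huffman tree construction:
Step 1: Merge A(1) + H(5) = 6
Step 2: Merge (A+H)(6) + J(8) = 14
Step 3: Merge F(10) + ((A+H)+J)(14) = 24
Step 4: Merge G(20) + (F+((A+H)+J))(24) = 44
Step 5: Merge I(26) + (G+(F+((A+H)+J)))(44) = 70
Read each symbol's code off the tree from the root (left child = 0, right child = 1).

Codes:
  G: 10 (length 2)
  F: 110 (length 3)
  I: 0 (length 1)
  H: 11101 (length 5)
  A: 11100 (length 5)
  J: 1111 (length 4)
Average code length: 158/70 = 2.2571 bits/symbol


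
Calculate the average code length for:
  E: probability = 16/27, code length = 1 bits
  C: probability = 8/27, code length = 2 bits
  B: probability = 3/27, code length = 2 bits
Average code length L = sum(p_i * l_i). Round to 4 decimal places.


Weighted contributions p_i * l_i:
  E: (16/27) * 1 = 16/27
  C: (8/27) * 2 = 16/27
  B: (3/27) * 2 = 6/27
Sum = (16 + 16 + 6)/27 = 38/27

L = 38/27 = 1.4074 bits/symbol


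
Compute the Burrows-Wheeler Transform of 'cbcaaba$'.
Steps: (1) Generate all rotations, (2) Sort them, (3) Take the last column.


Rotations (sorted):
  0: $cbcaaba -> last char: a
  1: a$cbcaab -> last char: b
  2: aaba$cbc -> last char: c
  3: aba$cbca -> last char: a
  4: ba$cbcaa -> last char: a
  5: bcaaba$c -> last char: c
  6: caaba$cb -> last char: b
  7: cbcaaba$ -> last char: $


BWT = abcaacb$


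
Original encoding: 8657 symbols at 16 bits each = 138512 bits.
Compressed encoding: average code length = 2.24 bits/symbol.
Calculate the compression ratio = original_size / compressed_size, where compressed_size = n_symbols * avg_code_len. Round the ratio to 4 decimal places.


original_size = n_symbols * orig_bits = 8657 * 16 = 138512 bits
compressed_size = n_symbols * avg_code_len = 8657 * 2.24 = 19391.68 bits
ratio = original_size / compressed_size = 138512 / 19391.68 = 7.1429

Compression ratio = 7.1429


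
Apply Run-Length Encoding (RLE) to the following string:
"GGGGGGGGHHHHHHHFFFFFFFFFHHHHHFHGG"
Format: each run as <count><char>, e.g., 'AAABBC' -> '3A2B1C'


Scanning runs left to right:
  i=0: run of 'G' x 8 -> '8G'
  i=8: run of 'H' x 7 -> '7H'
  i=15: run of 'F' x 9 -> '9F'
  i=24: run of 'H' x 5 -> '5H'
  i=29: run of 'F' x 1 -> '1F'
  i=30: run of 'H' x 1 -> '1H'
  i=31: run of 'G' x 2 -> '2G'

RLE = 8G7H9F5H1F1H2G


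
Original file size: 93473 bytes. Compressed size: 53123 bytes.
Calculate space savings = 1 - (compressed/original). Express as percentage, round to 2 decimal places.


ratio = compressed/original = 53123/93473 = 0.568325
savings = 1 - ratio = 1 - 0.568325 = 0.431675
as a percentage: 0.431675 * 100 = 43.17%

Space savings = 1 - 53123/93473 = 43.17%


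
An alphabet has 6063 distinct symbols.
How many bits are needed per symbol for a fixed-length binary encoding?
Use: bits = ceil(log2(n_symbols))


log2(6063) = 12.5658
Bracket: 2^12 = 4096 < 6063 <= 2^13 = 8192
So ceil(log2(6063)) = 13

bits = ceil(log2(6063)) = ceil(12.5658) = 13 bits


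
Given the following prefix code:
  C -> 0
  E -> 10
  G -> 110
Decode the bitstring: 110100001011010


Decoding step by step:
Bits 110 -> G
Bits 10 -> E
Bits 0 -> C
Bits 0 -> C
Bits 0 -> C
Bits 10 -> E
Bits 110 -> G
Bits 10 -> E


Decoded message: GECCCEGE


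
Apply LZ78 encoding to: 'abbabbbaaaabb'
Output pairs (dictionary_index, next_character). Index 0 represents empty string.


LZ78 encoding steps:
Dictionary: {0: ''}
Step 1: w='' (idx 0), next='a' -> output (0, 'a'), add 'a' as idx 1
Step 2: w='' (idx 0), next='b' -> output (0, 'b'), add 'b' as idx 2
Step 3: w='b' (idx 2), next='a' -> output (2, 'a'), add 'ba' as idx 3
Step 4: w='b' (idx 2), next='b' -> output (2, 'b'), add 'bb' as idx 4
Step 5: w='ba' (idx 3), next='a' -> output (3, 'a'), add 'baa' as idx 5
Step 6: w='a' (idx 1), next='a' -> output (1, 'a'), add 'aa' as idx 6
Step 7: w='bb' (idx 4), end of input -> output (4, '')


Encoded: [(0, 'a'), (0, 'b'), (2, 'a'), (2, 'b'), (3, 'a'), (1, 'a'), (4, '')]


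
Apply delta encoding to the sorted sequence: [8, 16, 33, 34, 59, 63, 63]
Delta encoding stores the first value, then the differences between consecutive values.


First value: 8
Deltas:
  16 - 8 = 8
  33 - 16 = 17
  34 - 33 = 1
  59 - 34 = 25
  63 - 59 = 4
  63 - 63 = 0


Delta encoded: [8, 8, 17, 1, 25, 4, 0]


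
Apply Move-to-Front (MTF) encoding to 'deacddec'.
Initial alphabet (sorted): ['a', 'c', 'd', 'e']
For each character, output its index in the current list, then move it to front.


MTF encoding:
'd': index 2 in ['a', 'c', 'd', 'e'] -> ['d', 'a', 'c', 'e']
'e': index 3 in ['d', 'a', 'c', 'e'] -> ['e', 'd', 'a', 'c']
'a': index 2 in ['e', 'd', 'a', 'c'] -> ['a', 'e', 'd', 'c']
'c': index 3 in ['a', 'e', 'd', 'c'] -> ['c', 'a', 'e', 'd']
'd': index 3 in ['c', 'a', 'e', 'd'] -> ['d', 'c', 'a', 'e']
'd': index 0 in ['d', 'c', 'a', 'e'] -> ['d', 'c', 'a', 'e']
'e': index 3 in ['d', 'c', 'a', 'e'] -> ['e', 'd', 'c', 'a']
'c': index 2 in ['e', 'd', 'c', 'a'] -> ['c', 'e', 'd', 'a']


Output: [2, 3, 2, 3, 3, 0, 3, 2]


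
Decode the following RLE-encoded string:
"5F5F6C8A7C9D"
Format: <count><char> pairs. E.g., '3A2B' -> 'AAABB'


Expanding each <count><char> pair:
  5F -> 'FFFFF'
  5F -> 'FFFFF'
  6C -> 'CCCCCC'
  8A -> 'AAAAAAAA'
  7C -> 'CCCCCCC'
  9D -> 'DDDDDDDDD'

Decoded = FFFFFFFFFFCCCCCCAAAAAAAACCCCCCCDDDDDDDDD


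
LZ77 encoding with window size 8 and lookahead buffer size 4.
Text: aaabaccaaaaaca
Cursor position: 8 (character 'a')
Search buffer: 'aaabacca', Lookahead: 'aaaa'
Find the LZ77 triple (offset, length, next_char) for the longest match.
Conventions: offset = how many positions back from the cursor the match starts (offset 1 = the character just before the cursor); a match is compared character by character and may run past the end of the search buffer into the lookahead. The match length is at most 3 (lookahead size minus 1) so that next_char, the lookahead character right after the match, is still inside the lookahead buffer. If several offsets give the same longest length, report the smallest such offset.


Try each offset into the search buffer:
  offset=1 (pos 7, char 'a'): match length 3
  offset=2 (pos 6, char 'c'): match length 0
  offset=3 (pos 5, char 'c'): match length 0
  offset=4 (pos 4, char 'a'): match length 1
  offset=5 (pos 3, char 'b'): match length 0
  offset=6 (pos 2, char 'a'): match length 1
  offset=7 (pos 1, char 'a'): match length 2
  offset=8 (pos 0, char 'a'): match length 3
Longest match has length 3, found at offsets 1, 8; take the smallest, offset 1.
next_char = character at position 8 + 3 = 11 -> 'a'

Best match: offset=1, length=3 (matching 'aaa' starting at position 7)
LZ77 triple: (1, 3, 'a')


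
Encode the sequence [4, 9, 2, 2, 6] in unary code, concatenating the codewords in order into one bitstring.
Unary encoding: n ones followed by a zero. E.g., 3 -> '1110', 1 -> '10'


Encode each number as n ones followed by a terminating 0:
  4 -> 11110 (5 bits)
  9 -> 1111111110 (10 bits)
  2 -> 110 (3 bits)
  2 -> 110 (3 bits)
  6 -> 1111110 (7 bits)
Total length = 5 + 10 + 3 + 3 + 7 = 28 bits.

Unary([4, 9, 2, 2, 6]) = 1111011111111101101101111110 (28 bits)


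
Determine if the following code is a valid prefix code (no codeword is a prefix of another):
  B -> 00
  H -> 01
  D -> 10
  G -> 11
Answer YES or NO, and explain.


Checking each pair (does one codeword prefix another?):
  B='00' vs H='01': no prefix
  B='00' vs D='10': no prefix
  B='00' vs G='11': no prefix
  H='01' vs B='00': no prefix
  H='01' vs D='10': no prefix
  H='01' vs G='11': no prefix
  D='10' vs B='00': no prefix
  D='10' vs H='01': no prefix
  D='10' vs G='11': no prefix
  G='11' vs B='00': no prefix
  G='11' vs H='01': no prefix
  G='11' vs D='10': no prefix
No violation found over all pairs.

YES -- this is a valid prefix code. No codeword is a prefix of any other codeword.


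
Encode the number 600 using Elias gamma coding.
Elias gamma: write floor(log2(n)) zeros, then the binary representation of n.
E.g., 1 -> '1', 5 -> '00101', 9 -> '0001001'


num_bits = floor(log2(600)) + 1 = 10
leading_zeros = num_bits - 1 = 9
binary(600) = 1001011000

Elias gamma(600) = '000000000' + '1001011000' = 0000000001001011000 (19 bits)


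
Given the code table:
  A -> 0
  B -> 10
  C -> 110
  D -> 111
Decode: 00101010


Decoding:
0 -> A
0 -> A
10 -> B
10 -> B
10 -> B


Result: AABBB


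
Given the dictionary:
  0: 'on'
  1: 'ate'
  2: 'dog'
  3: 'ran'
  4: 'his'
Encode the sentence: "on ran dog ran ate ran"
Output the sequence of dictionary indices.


Look up each word in the dictionary:
  'on' -> 0
  'ran' -> 3
  'dog' -> 2
  'ran' -> 3
  'ate' -> 1
  'ran' -> 3

Encoded: [0, 3, 2, 3, 1, 3]


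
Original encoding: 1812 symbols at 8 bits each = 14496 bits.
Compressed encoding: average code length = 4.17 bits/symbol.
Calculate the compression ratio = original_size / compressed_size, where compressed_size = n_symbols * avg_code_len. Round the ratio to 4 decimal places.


original_size = n_symbols * orig_bits = 1812 * 8 = 14496 bits
compressed_size = n_symbols * avg_code_len = 1812 * 4.17 = 7556.04 bits
ratio = original_size / compressed_size = 14496 / 7556.04 = 1.9185

Compression ratio = 1.9185


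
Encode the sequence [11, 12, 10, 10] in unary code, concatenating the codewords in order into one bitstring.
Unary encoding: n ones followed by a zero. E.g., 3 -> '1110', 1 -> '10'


Encode each number as n ones followed by a terminating 0:
  11 -> 111111111110 (12 bits)
  12 -> 1111111111110 (13 bits)
  10 -> 11111111110 (11 bits)
  10 -> 11111111110 (11 bits)
Total length = 12 + 13 + 11 + 11 = 47 bits.

Unary([11, 12, 10, 10]) = 11111111111011111111111101111111111011111111110 (47 bits)


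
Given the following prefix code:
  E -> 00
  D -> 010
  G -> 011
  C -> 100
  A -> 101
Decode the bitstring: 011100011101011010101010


Decoding step by step:
Bits 011 -> G
Bits 100 -> C
Bits 011 -> G
Bits 101 -> A
Bits 011 -> G
Bits 010 -> D
Bits 101 -> A
Bits 010 -> D


Decoded message: GCGAGDAD


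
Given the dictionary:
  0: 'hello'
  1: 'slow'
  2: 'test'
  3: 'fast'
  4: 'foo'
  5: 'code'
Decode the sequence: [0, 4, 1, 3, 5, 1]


Look up each index in the dictionary:
  0 -> 'hello'
  4 -> 'foo'
  1 -> 'slow'
  3 -> 'fast'
  5 -> 'code'
  1 -> 'slow'

Decoded: "hello foo slow fast code slow"


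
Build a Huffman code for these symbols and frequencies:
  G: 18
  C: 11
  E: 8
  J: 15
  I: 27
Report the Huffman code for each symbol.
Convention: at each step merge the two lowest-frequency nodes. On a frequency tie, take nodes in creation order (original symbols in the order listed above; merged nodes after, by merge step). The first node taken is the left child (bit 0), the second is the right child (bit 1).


Huffman tree construction:
Step 1: Merge E(8) + C(11) = 19
Step 2: Merge J(15) + G(18) = 33
Step 3: Merge (E+C)(19) + I(27) = 46
Step 4: Merge (J+G)(33) + ((E+C)+I)(46) = 79
Read each symbol's code off the tree from the root (left child = 0, right child = 1).

Codes:
  G: 01 (length 2)
  C: 101 (length 3)
  E: 100 (length 3)
  J: 00 (length 2)
  I: 11 (length 2)
Average code length: 177/79 = 2.2405 bits/symbol


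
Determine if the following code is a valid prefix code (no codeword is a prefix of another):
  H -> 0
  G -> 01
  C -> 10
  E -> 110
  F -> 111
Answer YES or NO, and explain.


Checking each pair (does one codeword prefix another?):
  H='0' vs G='01': prefix -- VIOLATION

NO -- this is NOT a valid prefix code. H (0) is a prefix of G (01).


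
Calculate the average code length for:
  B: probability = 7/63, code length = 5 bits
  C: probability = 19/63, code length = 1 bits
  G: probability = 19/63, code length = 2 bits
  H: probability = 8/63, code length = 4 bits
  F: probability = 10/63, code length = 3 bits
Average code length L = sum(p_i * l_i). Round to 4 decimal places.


Weighted contributions p_i * l_i:
  B: (7/63) * 5 = 35/63
  C: (19/63) * 1 = 19/63
  G: (19/63) * 2 = 38/63
  H: (8/63) * 4 = 32/63
  F: (10/63) * 3 = 30/63
Sum = (35 + 19 + 38 + 32 + 30)/63 = 154/63

L = 154/63 = 2.4444 bits/symbol


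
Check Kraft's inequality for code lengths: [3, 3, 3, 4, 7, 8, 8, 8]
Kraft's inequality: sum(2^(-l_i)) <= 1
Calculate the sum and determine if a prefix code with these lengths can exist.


Sum = 2^(-3) + 2^(-3) + 2^(-3) + 2^(-4) + 2^(-7) + 2^(-8) + 2^(-8) + 2^(-8)
    = 0.125 + 0.125 + 0.125 + 0.0625 + 0.0078125 + 0.00390625 + 0.00390625 + 0.00390625
    = 117/256 = 0.45703125
Since 0.45703125 <= 1, Kraft's inequality IS satisfied.
A prefix code with these lengths CAN exist.

Kraft sum = 0.45703125. Satisfied.


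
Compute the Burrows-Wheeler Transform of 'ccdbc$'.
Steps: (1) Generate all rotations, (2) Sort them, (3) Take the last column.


Rotations (sorted):
  0: $ccdbc -> last char: c
  1: bc$ccd -> last char: d
  2: c$ccdb -> last char: b
  3: ccdbc$ -> last char: $
  4: cdbc$c -> last char: c
  5: dbc$cc -> last char: c


BWT = cdb$cc


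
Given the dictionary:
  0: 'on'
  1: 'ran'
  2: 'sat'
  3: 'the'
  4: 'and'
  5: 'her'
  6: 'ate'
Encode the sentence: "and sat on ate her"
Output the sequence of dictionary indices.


Look up each word in the dictionary:
  'and' -> 4
  'sat' -> 2
  'on' -> 0
  'ate' -> 6
  'her' -> 5

Encoded: [4, 2, 0, 6, 5]


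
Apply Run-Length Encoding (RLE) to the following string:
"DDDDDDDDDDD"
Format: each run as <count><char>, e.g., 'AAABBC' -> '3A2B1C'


Scanning runs left to right:
  i=0: run of 'D' x 11 -> '11D'

RLE = 11D


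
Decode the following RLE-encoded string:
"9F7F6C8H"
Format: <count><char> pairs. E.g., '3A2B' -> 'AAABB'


Expanding each <count><char> pair:
  9F -> 'FFFFFFFFF'
  7F -> 'FFFFFFF'
  6C -> 'CCCCCC'
  8H -> 'HHHHHHHH'

Decoded = FFFFFFFFFFFFFFFFCCCCCCHHHHHHHH


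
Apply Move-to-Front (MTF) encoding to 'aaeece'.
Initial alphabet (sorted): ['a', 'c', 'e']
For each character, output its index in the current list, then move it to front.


MTF encoding:
'a': index 0 in ['a', 'c', 'e'] -> ['a', 'c', 'e']
'a': index 0 in ['a', 'c', 'e'] -> ['a', 'c', 'e']
'e': index 2 in ['a', 'c', 'e'] -> ['e', 'a', 'c']
'e': index 0 in ['e', 'a', 'c'] -> ['e', 'a', 'c']
'c': index 2 in ['e', 'a', 'c'] -> ['c', 'e', 'a']
'e': index 1 in ['c', 'e', 'a'] -> ['e', 'c', 'a']


Output: [0, 0, 2, 0, 2, 1]


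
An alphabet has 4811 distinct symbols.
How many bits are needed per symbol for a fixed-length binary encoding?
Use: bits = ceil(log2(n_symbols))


log2(4811) = 12.2321
Bracket: 2^12 = 4096 < 4811 <= 2^13 = 8192
So ceil(log2(4811)) = 13

bits = ceil(log2(4811)) = ceil(12.2321) = 13 bits


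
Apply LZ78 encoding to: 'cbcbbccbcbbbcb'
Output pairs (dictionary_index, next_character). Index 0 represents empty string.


LZ78 encoding steps:
Dictionary: {0: ''}
Step 1: w='' (idx 0), next='c' -> output (0, 'c'), add 'c' as idx 1
Step 2: w='' (idx 0), next='b' -> output (0, 'b'), add 'b' as idx 2
Step 3: w='c' (idx 1), next='b' -> output (1, 'b'), add 'cb' as idx 3
Step 4: w='b' (idx 2), next='c' -> output (2, 'c'), add 'bc' as idx 4
Step 5: w='cb' (idx 3), next='c' -> output (3, 'c'), add 'cbc' as idx 5
Step 6: w='b' (idx 2), next='b' -> output (2, 'b'), add 'bb' as idx 6
Step 7: w='bc' (idx 4), next='b' -> output (4, 'b'), add 'bcb' as idx 7


Encoded: [(0, 'c'), (0, 'b'), (1, 'b'), (2, 'c'), (3, 'c'), (2, 'b'), (4, 'b')]


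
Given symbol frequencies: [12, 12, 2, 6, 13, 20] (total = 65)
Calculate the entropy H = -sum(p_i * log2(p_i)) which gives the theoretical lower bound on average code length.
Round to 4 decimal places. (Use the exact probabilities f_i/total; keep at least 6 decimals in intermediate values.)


Per-symbol terms -p_i * log2(p_i) with p_i = f_i/65:
  p = 12/65 = 0.184615: log2(p) = -2.437405, -p*log2(p) = 0.449983
  p = 12/65 = 0.184615: log2(p) = -2.437405, -p*log2(p) = 0.449983
  p = 2/65 = 0.030769: log2(p) = -5.022368, -p*log2(p) = 0.154534
  p = 6/65 = 0.092308: log2(p) = -3.437405, -p*log2(p) = 0.317299
  p = 13/65 = 0.200000: log2(p) = -2.321928, -p*log2(p) = 0.464386
  p = 20/65 = 0.307692: log2(p) = -1.700440, -p*log2(p) = 0.523212
H = 0.449983 + 0.449983 + 0.154534 + 0.317299 + 0.464386 + 0.523212 = 2.359397

H = 2.3594 bits/symbol


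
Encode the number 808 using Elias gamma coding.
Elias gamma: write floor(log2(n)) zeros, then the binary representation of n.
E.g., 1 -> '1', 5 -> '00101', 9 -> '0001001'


num_bits = floor(log2(808)) + 1 = 10
leading_zeros = num_bits - 1 = 9
binary(808) = 1100101000

Elias gamma(808) = '000000000' + '1100101000' = 0000000001100101000 (19 bits)


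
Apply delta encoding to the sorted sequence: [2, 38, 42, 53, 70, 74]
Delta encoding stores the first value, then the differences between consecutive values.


First value: 2
Deltas:
  38 - 2 = 36
  42 - 38 = 4
  53 - 42 = 11
  70 - 53 = 17
  74 - 70 = 4


Delta encoded: [2, 36, 4, 11, 17, 4]


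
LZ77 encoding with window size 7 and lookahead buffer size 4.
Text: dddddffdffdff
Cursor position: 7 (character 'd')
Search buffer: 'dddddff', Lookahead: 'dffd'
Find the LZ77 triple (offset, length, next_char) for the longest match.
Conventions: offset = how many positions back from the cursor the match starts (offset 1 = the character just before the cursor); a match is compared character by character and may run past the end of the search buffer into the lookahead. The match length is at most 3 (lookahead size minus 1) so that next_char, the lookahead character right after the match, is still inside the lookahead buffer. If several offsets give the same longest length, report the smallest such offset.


Try each offset into the search buffer:
  offset=1 (pos 6, char 'f'): match length 0
  offset=2 (pos 5, char 'f'): match length 0
  offset=3 (pos 4, char 'd'): match length 3
  offset=4 (pos 3, char 'd'): match length 1
  offset=5 (pos 2, char 'd'): match length 1
  offset=6 (pos 1, char 'd'): match length 1
  offset=7 (pos 0, char 'd'): match length 1
Longest match has length 3 at offset 3.
next_char = character at position 7 + 3 = 10 -> 'd'

Best match: offset=3, length=3 (matching 'dff' starting at position 4)
LZ77 triple: (3, 3, 'd')


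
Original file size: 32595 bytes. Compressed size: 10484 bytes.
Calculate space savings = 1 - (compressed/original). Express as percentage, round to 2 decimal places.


ratio = compressed/original = 10484/32595 = 0.321644
savings = 1 - ratio = 1 - 0.321644 = 0.678356
as a percentage: 0.678356 * 100 = 67.84%

Space savings = 1 - 10484/32595 = 67.84%


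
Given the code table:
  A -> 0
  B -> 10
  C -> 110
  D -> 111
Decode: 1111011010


Decoding:
111 -> D
10 -> B
110 -> C
10 -> B


Result: DBCB


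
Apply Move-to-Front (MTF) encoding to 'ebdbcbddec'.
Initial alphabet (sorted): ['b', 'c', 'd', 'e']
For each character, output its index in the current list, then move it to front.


MTF encoding:
'e': index 3 in ['b', 'c', 'd', 'e'] -> ['e', 'b', 'c', 'd']
'b': index 1 in ['e', 'b', 'c', 'd'] -> ['b', 'e', 'c', 'd']
'd': index 3 in ['b', 'e', 'c', 'd'] -> ['d', 'b', 'e', 'c']
'b': index 1 in ['d', 'b', 'e', 'c'] -> ['b', 'd', 'e', 'c']
'c': index 3 in ['b', 'd', 'e', 'c'] -> ['c', 'b', 'd', 'e']
'b': index 1 in ['c', 'b', 'd', 'e'] -> ['b', 'c', 'd', 'e']
'd': index 2 in ['b', 'c', 'd', 'e'] -> ['d', 'b', 'c', 'e']
'd': index 0 in ['d', 'b', 'c', 'e'] -> ['d', 'b', 'c', 'e']
'e': index 3 in ['d', 'b', 'c', 'e'] -> ['e', 'd', 'b', 'c']
'c': index 3 in ['e', 'd', 'b', 'c'] -> ['c', 'e', 'd', 'b']


Output: [3, 1, 3, 1, 3, 1, 2, 0, 3, 3]


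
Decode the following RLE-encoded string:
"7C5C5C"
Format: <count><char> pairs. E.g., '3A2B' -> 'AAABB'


Expanding each <count><char> pair:
  7C -> 'CCCCCCC'
  5C -> 'CCCCC'
  5C -> 'CCCCC'

Decoded = CCCCCCCCCCCCCCCCC


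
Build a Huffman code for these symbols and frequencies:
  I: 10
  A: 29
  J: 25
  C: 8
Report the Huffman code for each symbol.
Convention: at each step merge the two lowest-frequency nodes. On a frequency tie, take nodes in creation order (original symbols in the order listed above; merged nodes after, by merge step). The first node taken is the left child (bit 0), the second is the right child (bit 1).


Huffman tree construction:
Step 1: Merge C(8) + I(10) = 18
Step 2: Merge (C+I)(18) + J(25) = 43
Step 3: Merge A(29) + ((C+I)+J)(43) = 72
Read each symbol's code off the tree from the root (left child = 0, right child = 1).

Codes:
  I: 101 (length 3)
  A: 0 (length 1)
  J: 11 (length 2)
  C: 100 (length 3)
Average code length: 133/72 = 1.8472 bits/symbol


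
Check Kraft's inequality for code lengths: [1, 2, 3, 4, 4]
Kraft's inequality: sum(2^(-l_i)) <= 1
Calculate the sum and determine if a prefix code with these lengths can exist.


Sum = 2^(-1) + 2^(-2) + 2^(-3) + 2^(-4) + 2^(-4)
    = 0.5 + 0.25 + 0.125 + 0.0625 + 0.0625
    = 16/16 = 1.0
Since 1.0 <= 1, Kraft's inequality IS satisfied.
A prefix code with these lengths CAN exist.

Kraft sum = 1.0. Satisfied.


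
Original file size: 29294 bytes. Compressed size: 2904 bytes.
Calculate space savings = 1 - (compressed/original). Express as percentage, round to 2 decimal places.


ratio = compressed/original = 2904/29294 = 0.099133
savings = 1 - ratio = 1 - 0.099133 = 0.900867
as a percentage: 0.900867 * 100 = 90.09%

Space savings = 1 - 2904/29294 = 90.09%


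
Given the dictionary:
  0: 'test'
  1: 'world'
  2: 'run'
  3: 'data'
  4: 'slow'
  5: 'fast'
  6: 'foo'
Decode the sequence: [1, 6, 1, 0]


Look up each index in the dictionary:
  1 -> 'world'
  6 -> 'foo'
  1 -> 'world'
  0 -> 'test'

Decoded: "world foo world test"


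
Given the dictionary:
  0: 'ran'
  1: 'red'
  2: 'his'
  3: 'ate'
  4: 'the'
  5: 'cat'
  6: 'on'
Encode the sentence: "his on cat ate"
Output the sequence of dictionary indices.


Look up each word in the dictionary:
  'his' -> 2
  'on' -> 6
  'cat' -> 5
  'ate' -> 3

Encoded: [2, 6, 5, 3]


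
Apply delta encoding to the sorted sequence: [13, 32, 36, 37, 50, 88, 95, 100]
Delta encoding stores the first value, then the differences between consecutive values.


First value: 13
Deltas:
  32 - 13 = 19
  36 - 32 = 4
  37 - 36 = 1
  50 - 37 = 13
  88 - 50 = 38
  95 - 88 = 7
  100 - 95 = 5


Delta encoded: [13, 19, 4, 1, 13, 38, 7, 5]


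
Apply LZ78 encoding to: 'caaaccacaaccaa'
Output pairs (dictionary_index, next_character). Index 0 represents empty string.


LZ78 encoding steps:
Dictionary: {0: ''}
Step 1: w='' (idx 0), next='c' -> output (0, 'c'), add 'c' as idx 1
Step 2: w='' (idx 0), next='a' -> output (0, 'a'), add 'a' as idx 2
Step 3: w='a' (idx 2), next='a' -> output (2, 'a'), add 'aa' as idx 3
Step 4: w='c' (idx 1), next='c' -> output (1, 'c'), add 'cc' as idx 4
Step 5: w='a' (idx 2), next='c' -> output (2, 'c'), add 'ac' as idx 5
Step 6: w='aa' (idx 3), next='c' -> output (3, 'c'), add 'aac' as idx 6
Step 7: w='c' (idx 1), next='a' -> output (1, 'a'), add 'ca' as idx 7
Step 8: w='a' (idx 2), end of input -> output (2, '')


Encoded: [(0, 'c'), (0, 'a'), (2, 'a'), (1, 'c'), (2, 'c'), (3, 'c'), (1, 'a'), (2, '')]


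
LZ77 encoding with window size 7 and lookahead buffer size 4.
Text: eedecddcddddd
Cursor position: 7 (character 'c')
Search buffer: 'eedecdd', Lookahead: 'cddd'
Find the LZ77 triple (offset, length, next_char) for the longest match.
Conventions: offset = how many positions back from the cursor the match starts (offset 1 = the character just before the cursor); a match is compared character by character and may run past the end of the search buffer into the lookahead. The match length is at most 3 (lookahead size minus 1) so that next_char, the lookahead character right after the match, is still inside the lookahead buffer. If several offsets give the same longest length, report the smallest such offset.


Try each offset into the search buffer:
  offset=1 (pos 6, char 'd'): match length 0
  offset=2 (pos 5, char 'd'): match length 0
  offset=3 (pos 4, char 'c'): match length 3
  offset=4 (pos 3, char 'e'): match length 0
  offset=5 (pos 2, char 'd'): match length 0
  offset=6 (pos 1, char 'e'): match length 0
  offset=7 (pos 0, char 'e'): match length 0
Longest match has length 3 at offset 3.
next_char = character at position 7 + 3 = 10 -> 'd'

Best match: offset=3, length=3 (matching 'cdd' starting at position 4)
LZ77 triple: (3, 3, 'd')


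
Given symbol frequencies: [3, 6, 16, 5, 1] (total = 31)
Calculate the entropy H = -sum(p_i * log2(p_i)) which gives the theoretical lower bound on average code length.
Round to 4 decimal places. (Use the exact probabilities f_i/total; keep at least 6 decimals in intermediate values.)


Per-symbol terms -p_i * log2(p_i) with p_i = f_i/31:
  p = 3/31 = 0.096774: log2(p) = -3.369234, -p*log2(p) = 0.326055
  p = 6/31 = 0.193548: log2(p) = -2.369234, -p*log2(p) = 0.458561
  p = 16/31 = 0.516129: log2(p) = -0.954196, -p*log2(p) = 0.492488
  p = 5/31 = 0.161290: log2(p) = -2.632268, -p*log2(p) = 0.424559
  p = 1/31 = 0.032258: log2(p) = -4.954196, -p*log2(p) = 0.159813
H = 0.326055 + 0.458561 + 0.492488 + 0.424559 + 0.159813 = 1.861476

H = 1.8615 bits/symbol


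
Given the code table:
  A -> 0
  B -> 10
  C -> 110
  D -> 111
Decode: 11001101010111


Decoding:
110 -> C
0 -> A
110 -> C
10 -> B
10 -> B
111 -> D


Result: CACBBD


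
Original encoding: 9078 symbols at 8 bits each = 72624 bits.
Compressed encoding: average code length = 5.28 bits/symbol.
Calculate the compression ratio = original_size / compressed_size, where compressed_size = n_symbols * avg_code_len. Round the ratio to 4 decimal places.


original_size = n_symbols * orig_bits = 9078 * 8 = 72624 bits
compressed_size = n_symbols * avg_code_len = 9078 * 5.28 = 47931.84 bits
ratio = original_size / compressed_size = 72624 / 47931.84 = 1.5152

Compression ratio = 1.5152


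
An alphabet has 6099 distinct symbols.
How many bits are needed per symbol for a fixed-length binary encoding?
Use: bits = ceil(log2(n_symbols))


log2(6099) = 12.5744
Bracket: 2^12 = 4096 < 6099 <= 2^13 = 8192
So ceil(log2(6099)) = 13

bits = ceil(log2(6099)) = ceil(12.5744) = 13 bits


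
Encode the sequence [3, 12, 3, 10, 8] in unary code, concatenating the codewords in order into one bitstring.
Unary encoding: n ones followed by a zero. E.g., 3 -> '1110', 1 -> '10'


Encode each number as n ones followed by a terminating 0:
  3 -> 1110 (4 bits)
  12 -> 1111111111110 (13 bits)
  3 -> 1110 (4 bits)
  10 -> 11111111110 (11 bits)
  8 -> 111111110 (9 bits)
Total length = 4 + 13 + 4 + 11 + 9 = 41 bits.

Unary([3, 12, 3, 10, 8]) = 11101111111111110111011111111110111111110 (41 bits)


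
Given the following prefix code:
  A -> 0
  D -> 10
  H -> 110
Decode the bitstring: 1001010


Decoding step by step:
Bits 10 -> D
Bits 0 -> A
Bits 10 -> D
Bits 10 -> D


Decoded message: DADD


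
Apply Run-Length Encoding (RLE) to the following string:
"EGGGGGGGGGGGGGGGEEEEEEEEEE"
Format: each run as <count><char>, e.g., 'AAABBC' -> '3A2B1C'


Scanning runs left to right:
  i=0: run of 'E' x 1 -> '1E'
  i=1: run of 'G' x 15 -> '15G'
  i=16: run of 'E' x 10 -> '10E'

RLE = 1E15G10E


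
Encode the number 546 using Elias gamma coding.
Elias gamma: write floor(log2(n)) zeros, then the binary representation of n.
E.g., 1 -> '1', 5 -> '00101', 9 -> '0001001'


num_bits = floor(log2(546)) + 1 = 10
leading_zeros = num_bits - 1 = 9
binary(546) = 1000100010

Elias gamma(546) = '000000000' + '1000100010' = 0000000001000100010 (19 bits)


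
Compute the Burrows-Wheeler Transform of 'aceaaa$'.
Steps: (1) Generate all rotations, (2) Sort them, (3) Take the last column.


Rotations (sorted):
  0: $aceaaa -> last char: a
  1: a$aceaa -> last char: a
  2: aa$acea -> last char: a
  3: aaa$ace -> last char: e
  4: aceaaa$ -> last char: $
  5: ceaaa$a -> last char: a
  6: eaaa$ac -> last char: c


BWT = aaae$ac


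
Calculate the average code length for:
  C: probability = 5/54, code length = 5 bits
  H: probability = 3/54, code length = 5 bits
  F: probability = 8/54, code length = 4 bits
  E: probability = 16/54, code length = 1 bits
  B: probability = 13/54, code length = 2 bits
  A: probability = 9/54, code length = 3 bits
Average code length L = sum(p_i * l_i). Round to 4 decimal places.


Weighted contributions p_i * l_i:
  C: (5/54) * 5 = 25/54
  H: (3/54) * 5 = 15/54
  F: (8/54) * 4 = 32/54
  E: (16/54) * 1 = 16/54
  B: (13/54) * 2 = 26/54
  A: (9/54) * 3 = 27/54
Sum = (25 + 15 + 32 + 16 + 26 + 27)/54 = 141/54

L = 141/54 = 2.6111 bits/symbol


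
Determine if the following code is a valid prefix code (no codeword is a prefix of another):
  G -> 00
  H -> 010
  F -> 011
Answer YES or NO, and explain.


Checking each pair (does one codeword prefix another?):
  G='00' vs H='010': no prefix
  G='00' vs F='011': no prefix
  H='010' vs G='00': no prefix
  H='010' vs F='011': no prefix
  F='011' vs G='00': no prefix
  F='011' vs H='010': no prefix
No violation found over all pairs.

YES -- this is a valid prefix code. No codeword is a prefix of any other codeword.


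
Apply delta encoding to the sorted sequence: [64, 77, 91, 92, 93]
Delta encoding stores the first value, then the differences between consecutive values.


First value: 64
Deltas:
  77 - 64 = 13
  91 - 77 = 14
  92 - 91 = 1
  93 - 92 = 1


Delta encoded: [64, 13, 14, 1, 1]


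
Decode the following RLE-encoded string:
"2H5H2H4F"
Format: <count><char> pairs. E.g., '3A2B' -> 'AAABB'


Expanding each <count><char> pair:
  2H -> 'HH'
  5H -> 'HHHHH'
  2H -> 'HH'
  4F -> 'FFFF'

Decoded = HHHHHHHHHFFFF


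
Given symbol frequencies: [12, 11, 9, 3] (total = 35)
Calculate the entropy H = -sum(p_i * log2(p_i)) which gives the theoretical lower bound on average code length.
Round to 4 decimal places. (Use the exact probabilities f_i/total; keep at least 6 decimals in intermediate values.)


Per-symbol terms -p_i * log2(p_i) with p_i = f_i/35:
  p = 12/35 = 0.342857: log2(p) = -1.544321, -p*log2(p) = 0.529481
  p = 11/35 = 0.314286: log2(p) = -1.669851, -p*log2(p) = 0.524810
  p = 9/35 = 0.257143: log2(p) = -1.959358, -p*log2(p) = 0.503835
  p = 3/35 = 0.085714: log2(p) = -3.544321, -p*log2(p) = 0.303799
H = 0.529481 + 0.524810 + 0.503835 + 0.303799 = 1.861925

H = 1.8619 bits/symbol


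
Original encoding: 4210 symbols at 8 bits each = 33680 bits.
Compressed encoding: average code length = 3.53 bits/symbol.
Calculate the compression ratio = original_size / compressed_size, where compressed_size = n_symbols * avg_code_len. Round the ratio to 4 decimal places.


original_size = n_symbols * orig_bits = 4210 * 8 = 33680 bits
compressed_size = n_symbols * avg_code_len = 4210 * 3.53 = 14861.3 bits
ratio = original_size / compressed_size = 33680 / 14861.3 = 2.2663

Compression ratio = 2.2663


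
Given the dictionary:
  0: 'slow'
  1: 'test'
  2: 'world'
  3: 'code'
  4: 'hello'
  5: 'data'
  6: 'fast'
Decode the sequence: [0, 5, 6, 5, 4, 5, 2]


Look up each index in the dictionary:
  0 -> 'slow'
  5 -> 'data'
  6 -> 'fast'
  5 -> 'data'
  4 -> 'hello'
  5 -> 'data'
  2 -> 'world'

Decoded: "slow data fast data hello data world"


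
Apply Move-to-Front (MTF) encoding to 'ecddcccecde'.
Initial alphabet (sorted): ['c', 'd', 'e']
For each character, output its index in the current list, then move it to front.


MTF encoding:
'e': index 2 in ['c', 'd', 'e'] -> ['e', 'c', 'd']
'c': index 1 in ['e', 'c', 'd'] -> ['c', 'e', 'd']
'd': index 2 in ['c', 'e', 'd'] -> ['d', 'c', 'e']
'd': index 0 in ['d', 'c', 'e'] -> ['d', 'c', 'e']
'c': index 1 in ['d', 'c', 'e'] -> ['c', 'd', 'e']
'c': index 0 in ['c', 'd', 'e'] -> ['c', 'd', 'e']
'c': index 0 in ['c', 'd', 'e'] -> ['c', 'd', 'e']
'e': index 2 in ['c', 'd', 'e'] -> ['e', 'c', 'd']
'c': index 1 in ['e', 'c', 'd'] -> ['c', 'e', 'd']
'd': index 2 in ['c', 'e', 'd'] -> ['d', 'c', 'e']
'e': index 2 in ['d', 'c', 'e'] -> ['e', 'd', 'c']


Output: [2, 1, 2, 0, 1, 0, 0, 2, 1, 2, 2]
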